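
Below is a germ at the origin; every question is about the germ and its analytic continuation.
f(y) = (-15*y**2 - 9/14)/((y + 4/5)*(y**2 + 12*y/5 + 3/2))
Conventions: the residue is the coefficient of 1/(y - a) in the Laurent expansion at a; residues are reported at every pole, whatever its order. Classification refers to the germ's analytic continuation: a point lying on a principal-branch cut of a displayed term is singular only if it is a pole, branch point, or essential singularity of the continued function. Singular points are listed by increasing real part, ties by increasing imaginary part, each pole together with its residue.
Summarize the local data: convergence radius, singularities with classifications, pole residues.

Denominator factor (y + 4/5): pole of order 1 at -4/5, modulus 4/5.
Denominator factor (y**2 + 12*y/5 + 3/2): discriminant -6/25, complex-conjugate roots (-6/5) + ((1/10)*sqrt(6))*i and (-6/5) - ((1/10)*sqrt(6))*i; poles of order 1, moduli (1/2)*sqrt(6) and (1/2)*sqrt(6).
The radius of convergence is the smallest modulus among the singular points: 4/5.
The factor y**2 + 12*y/5 + 3/2 splits as (y - a)(y - a') with a = (-6/5) - ((1/10)*sqrt(6))*i, a' = (-6/5) + ((1/10)*sqrt(6))*i. At the order-1 pole a set g(y) = (y - a)*f(y) = [(-15*y**2 - 9/14)/(y + 4/5)] / (y - a').
Simple pole: residue = g(a) at a = (-6/5) - ((1/10)*sqrt(6))*i, which is (1215/77) + ((3120/77)*sqrt(6))*i.
The factor y**2 + 12*y/5 + 3/2 splits as (y - a)(y - a') with a = (-6/5) + ((1/10)*sqrt(6))*i, a' = (-6/5) - ((1/10)*sqrt(6))*i. At the order-1 pole a set g(y) = (y - a)*f(y) = [(-15*y**2 - 9/14)/(y + 4/5)] / (y - a').
Simple pole: residue = g(a) at a = (-6/5) + ((1/10)*sqrt(6))*i, which is (1215/77) - ((3120/77)*sqrt(6))*i.
At the order-1 pole -4/5 set g(y) = (y - (-4/5))*f(y) = (-15*y**2 - 9/14)/(y**2 + 12*y/5 + 3/2).
Simple pole: residue = g(a) at a = -4/5, which is -3585/77.
List the singular points by increasing real part (a conjugate pair: the negative imaginary part first).

Radius of convergence at 0: 4/5.
At (-6/5) - ((1/10)*sqrt(6))*i: a pole of order 1; residue (1215/77) + ((3120/77)*sqrt(6))*i.
At (-6/5) + ((1/10)*sqrt(6))*i: a pole of order 1; residue (1215/77) - ((3120/77)*sqrt(6))*i.
At -4/5: a pole of order 1; residue -3585/77.


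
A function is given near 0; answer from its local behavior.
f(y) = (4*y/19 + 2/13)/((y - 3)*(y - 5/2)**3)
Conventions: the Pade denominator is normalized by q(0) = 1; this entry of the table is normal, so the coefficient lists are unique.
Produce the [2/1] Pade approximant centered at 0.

Taylor coefficients needed (expand at 0): a_0 = 16/4875, a_1 = 13232/1389375, a_2 = 244144/20840625, a_3 = 129008/12504375.
Write the denominator as Q(y) = 1 + q1*y. Requiring Q*f - P = O(y^4) with deg P <= 2 kills the coefficients of y^3..y^3 in Q*f:
  y^3: a_3 + q1*a_2 = 0, i.e. 129008/12504375 + (244144/20840625)*q1 = 0.
Solving this linear system: q1 = -40315/45777.
The numerator is Q*f truncated at degree 2: P0 = a_0 = 16/4875; P1 = a_1 + q1*a_0 = 46876096/7066824375; P2 = a_2 + q1*a_1 = 39190848/11778040625.

The Pade approximant has numerator coefficients [16/4875, 46876096/7066824375, 39190848/11778040625]; denominator coefficients [1, -40315/45777].


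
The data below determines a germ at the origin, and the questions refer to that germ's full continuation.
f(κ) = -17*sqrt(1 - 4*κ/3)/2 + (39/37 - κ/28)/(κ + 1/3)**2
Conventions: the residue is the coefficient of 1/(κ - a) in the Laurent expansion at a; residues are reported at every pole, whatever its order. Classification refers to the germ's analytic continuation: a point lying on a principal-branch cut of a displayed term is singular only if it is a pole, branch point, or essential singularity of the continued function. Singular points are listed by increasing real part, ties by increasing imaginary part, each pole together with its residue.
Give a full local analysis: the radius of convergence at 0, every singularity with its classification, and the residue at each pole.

Denominator factor (κ + 1/3)^2: pole of order 2 at -1/3, modulus 1/3.
Branch term (-17/2)*sqrt(1 - κ/(3/4)): its argument vanishes at κ = 3/4, a square-root branch point, modulus 3/4.
The radius of convergence is the smallest modulus among the singular points: 1/3.
The branch term is analytic at -1/3 and contributes nothing to the residue; only the rational part matters.
At the order-2 pole -1/3 set g(κ) = (κ - (-1/3))^2*(rational part) = 39/37 - κ/28.
Order-2 pole: residue = g'(a); g'(-1/3) = -1/28, so the residue is -1/28.
List the singular points by increasing real part (a conjugate pair: the negative imaginary part first).

Radius of convergence at 0: 1/3.
At -1/3: a pole of order 2; residue -1/28.
At 3/4: an algebraic (square-root) branch point.


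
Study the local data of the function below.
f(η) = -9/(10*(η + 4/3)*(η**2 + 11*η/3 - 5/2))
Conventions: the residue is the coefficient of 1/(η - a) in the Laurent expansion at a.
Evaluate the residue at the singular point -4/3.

At the order-1 pole -4/3 set g(η) = (η - (-4/3))*f(η) = -9/(10*(η**2 + 11*η/3 - 5/2)).
Simple pole: residue = g(a) at a = -4/3, which is 81/505.

The residue is 81/505.


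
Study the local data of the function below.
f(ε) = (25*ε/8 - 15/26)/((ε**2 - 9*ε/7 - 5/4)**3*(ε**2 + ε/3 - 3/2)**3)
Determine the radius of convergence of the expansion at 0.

Denominator factor (ε**2 + ε/3 - 3/2)^3: discriminant 55/9, real irrational roots -1/6 + (1/6)*sqrt(55) and -1/6 - (1/6)*sqrt(55); poles of order 3, moduli -1/6 + (1/6)*sqrt(55) and 1/6 + (1/6)*sqrt(55).
Denominator factor (ε**2 - 9*ε/7 - 5/4)^3: discriminant 326/49, real irrational roots 9/14 + (1/14)*sqrt(326) and 9/14 - (1/14)*sqrt(326); poles of order 3, moduli 9/14 + (1/14)*sqrt(326) and -9/14 + (1/14)*sqrt(326).
The radius of convergence is the smallest modulus among the singular points: -9/14 + (1/14)*sqrt(326).

The radius of convergence is -9/14 + (1/14)*sqrt(326).


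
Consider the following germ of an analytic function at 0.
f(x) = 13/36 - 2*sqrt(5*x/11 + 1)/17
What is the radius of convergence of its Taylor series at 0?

The radius of convergence is 11/5.

Branch term (-2/17)*sqrt(1 - x/(-11/5)): its argument vanishes at x = -11/5, a square-root branch point, modulus 11/5.
The radius of convergence is the smallest modulus among the singular points: 11/5.


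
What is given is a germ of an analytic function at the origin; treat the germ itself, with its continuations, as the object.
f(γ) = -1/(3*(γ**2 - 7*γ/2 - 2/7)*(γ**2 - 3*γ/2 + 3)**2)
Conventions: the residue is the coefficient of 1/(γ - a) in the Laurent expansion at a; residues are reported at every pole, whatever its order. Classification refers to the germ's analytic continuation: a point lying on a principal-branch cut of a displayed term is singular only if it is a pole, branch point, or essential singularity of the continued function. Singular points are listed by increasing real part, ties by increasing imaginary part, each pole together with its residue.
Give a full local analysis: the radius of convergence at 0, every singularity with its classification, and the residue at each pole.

Radius of convergence at 0: -7/4 + (5/28)*sqrt(105).
At 7/4 - (5/28)*sqrt(105): a pole of order 1; residue 6517/1536000 + (11417/23040000)*sqrt(105).
At (3/4) - ((1/4)*sqrt(39))*i: a pole of order 2; residue (-6517/1536000) + ((2410303/2336256000)*sqrt(39))*i.
At (3/4) + ((1/4)*sqrt(39))*i: a pole of order 2; residue (-6517/1536000) - ((2410303/2336256000)*sqrt(39))*i.
At 7/4 + (5/28)*sqrt(105): a pole of order 1; residue 6517/1536000 - (11417/23040000)*sqrt(105).


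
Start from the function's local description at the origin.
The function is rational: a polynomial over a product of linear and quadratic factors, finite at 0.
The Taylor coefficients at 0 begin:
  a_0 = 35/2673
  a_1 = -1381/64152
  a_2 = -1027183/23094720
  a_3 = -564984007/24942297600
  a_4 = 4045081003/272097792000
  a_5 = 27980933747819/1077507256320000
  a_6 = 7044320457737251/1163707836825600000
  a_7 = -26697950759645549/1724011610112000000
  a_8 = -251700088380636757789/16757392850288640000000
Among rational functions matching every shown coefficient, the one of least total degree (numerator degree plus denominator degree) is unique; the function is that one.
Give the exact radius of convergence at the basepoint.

No rational of total degree below 7 reproduces all 9 coefficients; solving the [2/5] Pade equations on them gives f(β) = (-β**2/4 + 19*β/4 - 35/22)/((β - 9/2)**3*(β**2 - 9*β/10 + 4/3)), whose expansion matches every shown term.
Denominator factor (β - 9/2)^3: pole of order 3 at 9/2, modulus 9/2.
Denominator factor (β**2 - 9*β/10 + 4/3): discriminant -1357/300, complex-conjugate roots (9/20) + ((1/60)*sqrt(4071))*i and (9/20) - ((1/60)*sqrt(4071))*i; poles of order 1, moduli (2/3)*sqrt(3) and (2/3)*sqrt(3).
The radius of convergence is the smallest modulus among the singular points: (2/3)*sqrt(3).

The radius of convergence is (2/3)*sqrt(3).


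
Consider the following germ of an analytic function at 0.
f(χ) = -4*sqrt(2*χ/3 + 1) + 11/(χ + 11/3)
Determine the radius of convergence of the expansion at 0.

Denominator factor (χ + 11/3): pole of order 1 at -11/3, modulus 11/3.
Branch term (-4)*sqrt(1 - χ/(-3/2)): its argument vanishes at χ = -3/2, a square-root branch point, modulus 3/2.
The radius of convergence is the smallest modulus among the singular points: 3/2.

The radius of convergence is 3/2.


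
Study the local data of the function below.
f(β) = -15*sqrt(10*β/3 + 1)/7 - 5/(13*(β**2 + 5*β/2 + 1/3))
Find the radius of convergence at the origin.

The radius of convergence is 5/4 - (1/12)*sqrt(177).

Denominator factor (β**2 + 5*β/2 + 1/3): discriminant 59/12, real irrational roots -5/4 + (1/12)*sqrt(177) and -5/4 - (1/12)*sqrt(177); poles of order 1, moduli 5/4 - (1/12)*sqrt(177) and 5/4 + (1/12)*sqrt(177).
Branch term (-15/7)*sqrt(1 - β/(-3/10)): its argument vanishes at β = -3/10, a square-root branch point, modulus 3/10.
The radius of convergence is the smallest modulus among the singular points: 5/4 - (1/12)*sqrt(177).


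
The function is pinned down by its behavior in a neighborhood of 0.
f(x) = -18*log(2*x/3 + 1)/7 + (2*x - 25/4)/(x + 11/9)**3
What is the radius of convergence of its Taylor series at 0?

Denominator factor (x + 11/9)^3: pole of order 3 at -11/9, modulus 11/9.
Branch term (-18/7)*log(1 - x/(-3/2)): its argument vanishes at x = -3/2, a logarithmic branch point, modulus 3/2.
The radius of convergence is the smallest modulus among the singular points: 11/9.

The radius of convergence is 11/9.


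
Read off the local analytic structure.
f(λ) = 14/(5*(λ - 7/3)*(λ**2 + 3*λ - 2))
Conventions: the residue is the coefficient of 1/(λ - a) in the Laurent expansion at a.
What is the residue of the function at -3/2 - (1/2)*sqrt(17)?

The residue is -63/470 + (483/7990)*sqrt(17).

The factor λ**2 + 3*λ - 2 splits as (λ - a)(λ - a') with a = -3/2 - (1/2)*sqrt(17), a' = -3/2 + (1/2)*sqrt(17). At the order-1 pole a set g(λ) = (λ - a)*f(λ) = [14/(5*(λ - 7/3))] / (λ - a').
Simple pole: residue = g(a) at a = -3/2 - (1/2)*sqrt(17), which is -63/470 + (483/7990)*sqrt(17).


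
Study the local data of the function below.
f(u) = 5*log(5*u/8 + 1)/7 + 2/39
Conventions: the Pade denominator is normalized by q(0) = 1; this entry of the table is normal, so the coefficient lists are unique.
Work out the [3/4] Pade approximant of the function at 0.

Taylor coefficients needed (expand at 0): a_0 = 2/39, a_1 = 25/56, a_2 = -125/896, a_3 = 625/10752, a_4 = -3125/114688, a_5 = 3125/229376, a_6 = -78125/11010048, a_7 = 390625/102760448.
Write the denominator as Q(u) = 1 + q1*u + q2*u^2 + q3*u^3 + q4*u^4. Requiring Q*f - P = O(u^8) with deg P <= 3 kills the coefficients of u^4..u^7 in Q*f:
  u^4: a_4 + q1*a_3 + q2*a_2 + q3*a_1 + q4*a_0 = 0, i.e. -3125/114688 + (625/10752)*q1 + (-125/896)*q2 + (25/56)*q3 + (2/39)*q4 = 0.
  u^5: a_5 + q1*a_4 + q2*a_3 + q3*a_2 + q4*a_1 = 0, i.e. 3125/229376 + (-3125/114688)*q1 + (625/10752)*q2 + (-125/896)*q3 + (25/56)*q4 = 0.
  u^6: a_6 + q1*a_5 + q2*a_4 + q3*a_3 + q4*a_2 = 0, i.e. -78125/11010048 + (3125/229376)*q1 + (-3125/114688)*q2 + (625/10752)*q3 + (-125/896)*q4 = 0.
  u^7: a_7 + q1*a_6 + q2*a_5 + q3*a_4 + q4*a_3 = 0, i.e. 390625/102760448 + (-78125/11010048)*q1 + (3125/229376)*q2 + (-3125/114688)*q3 + (625/10752)*q4 = 0.
Solving this linear system: q1 = 14255/13608, q2 = 22675/72576, q3 = 925/41472, q4 = -8125/27869184.
The numerator is Q*f truncated at degree 3: P0 = a_0 = 2/39; P1 = a_1 + q1*a_0 = 265435/530712; P2 = a_2 + q1*a_1 + q2*a_0 = 757675/2201472; P3 = a_3 + q1*a_2 + q2*a_1 + q3*a_0 = 173725/3302208.

The Pade approximant has numerator coefficients [2/39, 265435/530712, 757675/2201472, 173725/3302208]; denominator coefficients [1, 14255/13608, 22675/72576, 925/41472, -8125/27869184].


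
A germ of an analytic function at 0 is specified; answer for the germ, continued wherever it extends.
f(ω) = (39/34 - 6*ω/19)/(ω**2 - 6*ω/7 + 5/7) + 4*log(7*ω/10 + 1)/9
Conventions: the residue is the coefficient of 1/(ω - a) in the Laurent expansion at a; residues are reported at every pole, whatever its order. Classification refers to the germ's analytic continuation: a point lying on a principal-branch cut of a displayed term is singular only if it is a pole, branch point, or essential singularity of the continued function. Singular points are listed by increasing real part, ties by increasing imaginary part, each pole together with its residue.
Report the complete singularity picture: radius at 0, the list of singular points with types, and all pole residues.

Radius of convergence at 0: (1/7)*sqrt(35).
At -10/7: a logarithmic branch point.
At (3/7) - ((1/7)*sqrt(26))*i: a pole of order 1; residue (-3/19) + ((4575/33592)*sqrt(26))*i.
At (3/7) + ((1/7)*sqrt(26))*i: a pole of order 1; residue (-3/19) - ((4575/33592)*sqrt(26))*i.

Denominator factor (ω**2 - 6*ω/7 + 5/7): discriminant -104/49, complex-conjugate roots (3/7) + ((1/7)*sqrt(26))*i and (3/7) - ((1/7)*sqrt(26))*i; poles of order 1, moduli (1/7)*sqrt(35) and (1/7)*sqrt(35).
Branch term (4/9)*log(1 - ω/(-10/7)): its argument vanishes at ω = -10/7, a logarithmic branch point, modulus 10/7.
The radius of convergence is the smallest modulus among the singular points: (1/7)*sqrt(35).
The branch term is analytic at (3/7) - ((1/7)*sqrt(26))*i and contributes nothing to the residue; only the rational part matters.
The factor ω**2 - 6*ω/7 + 5/7 splits as (ω - a)(ω - a') with a = (3/7) - ((1/7)*sqrt(26))*i, a' = (3/7) + ((1/7)*sqrt(26))*i. At the order-1 pole a set g(ω) = (ω - a)*(rational part) = [39/34 - 6*ω/19] / (ω - a').
Simple pole: residue = g(a) at a = (3/7) - ((1/7)*sqrt(26))*i, which is (-3/19) + ((4575/33592)*sqrt(26))*i.
The branch term is analytic at (3/7) + ((1/7)*sqrt(26))*i and contributes nothing to the residue; only the rational part matters.
The factor ω**2 - 6*ω/7 + 5/7 splits as (ω - a)(ω - a') with a = (3/7) + ((1/7)*sqrt(26))*i, a' = (3/7) - ((1/7)*sqrt(26))*i. At the order-1 pole a set g(ω) = (ω - a)*(rational part) = [39/34 - 6*ω/19] / (ω - a').
Simple pole: residue = g(a) at a = (3/7) + ((1/7)*sqrt(26))*i, which is (-3/19) - ((4575/33592)*sqrt(26))*i.
List the singular points by increasing real part (a conjugate pair: the negative imaginary part first).


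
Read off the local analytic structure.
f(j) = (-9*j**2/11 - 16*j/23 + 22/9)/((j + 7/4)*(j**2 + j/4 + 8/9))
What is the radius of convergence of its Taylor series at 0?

Denominator factor (j + 7/4): pole of order 1 at -7/4, modulus 7/4.
Denominator factor (j**2 + j/4 + 8/9): discriminant -503/144, complex-conjugate roots (-1/8) + ((1/24)*sqrt(503))*i and (-1/8) - ((1/24)*sqrt(503))*i; poles of order 1, moduli (2/3)*sqrt(2) and (2/3)*sqrt(2).
The radius of convergence is the smallest modulus among the singular points: (2/3)*sqrt(2).

The radius of convergence is (2/3)*sqrt(2).


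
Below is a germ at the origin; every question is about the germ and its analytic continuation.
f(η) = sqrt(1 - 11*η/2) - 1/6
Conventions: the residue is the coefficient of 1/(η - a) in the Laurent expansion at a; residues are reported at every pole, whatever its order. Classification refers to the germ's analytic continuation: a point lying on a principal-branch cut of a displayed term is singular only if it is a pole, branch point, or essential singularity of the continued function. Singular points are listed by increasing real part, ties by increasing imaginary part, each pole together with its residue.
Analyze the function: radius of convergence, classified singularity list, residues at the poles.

Branch term (1)*sqrt(1 - η/(2/11)): its argument vanishes at η = 2/11, a square-root branch point, modulus 2/11.
The radius of convergence is the smallest modulus among the singular points: 2/11.

Radius of convergence at 0: 2/11.
At 2/11: an algebraic (square-root) branch point.


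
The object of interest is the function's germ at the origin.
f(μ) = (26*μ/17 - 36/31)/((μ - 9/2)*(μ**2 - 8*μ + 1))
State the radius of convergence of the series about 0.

The radius of convergence is 4 - sqrt(15).

Denominator factor (μ**2 - 8*μ + 1): discriminant 60, real irrational roots 4 + sqrt(15) and 4 - sqrt(15); poles of order 1, moduli 4 + sqrt(15) and 4 - sqrt(15).
Denominator factor (μ - 9/2): pole of order 1 at 9/2, modulus 9/2.
The radius of convergence is the smallest modulus among the singular points: 4 - sqrt(15).


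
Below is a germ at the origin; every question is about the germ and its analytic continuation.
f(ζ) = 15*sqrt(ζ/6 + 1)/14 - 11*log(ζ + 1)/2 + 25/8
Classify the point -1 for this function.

The term (-11/2)*log(1 - ζ/(-1)) has argument 1 - -1/(-1) = 0 at -1: a logarithmic (infinitely-sheeted) branch point; the remaining terms are analytic or single-valued there.

The point is a logarithmic branch point.


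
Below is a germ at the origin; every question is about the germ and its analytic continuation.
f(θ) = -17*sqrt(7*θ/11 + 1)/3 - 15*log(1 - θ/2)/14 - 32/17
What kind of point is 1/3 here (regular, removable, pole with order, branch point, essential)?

There is no denominator, hence no pole anywhere.
Branch term log(1 - θ/(2)): argument at 1/3 is 5/6, nonzero, so 1/3 is not its branch point (a point on a principal cut is still regular for the continued germ).
Branch term sqrt(1 - θ/(-11/7)): argument at 1/3 is 40/33, nonzero, so 1/3 is not its branch point (a point on a principal cut is still regular for the continued germ).
So the germ continues analytically to 1/3.

The point is a regular point.


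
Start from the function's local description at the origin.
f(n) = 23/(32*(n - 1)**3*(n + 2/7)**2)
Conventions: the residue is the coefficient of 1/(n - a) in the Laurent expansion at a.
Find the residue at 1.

The residue is 55223/69984.

At the order-3 pole 1 set g(n) = (n - (1))^3*f(n) = 23/(32*(n + 2/7)**2).
Order-3 pole: residue = g''(a)/2; g''(1) = 55223/34992, so the residue is 55223/69984.


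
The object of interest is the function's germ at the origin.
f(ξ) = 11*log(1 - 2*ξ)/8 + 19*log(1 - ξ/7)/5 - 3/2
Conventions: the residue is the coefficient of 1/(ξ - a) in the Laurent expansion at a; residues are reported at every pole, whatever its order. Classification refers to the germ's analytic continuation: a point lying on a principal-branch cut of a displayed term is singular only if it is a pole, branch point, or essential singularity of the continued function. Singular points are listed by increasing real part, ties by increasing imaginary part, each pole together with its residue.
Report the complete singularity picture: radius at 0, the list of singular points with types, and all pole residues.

Branch term (11/8)*log(1 - ξ/(1/2)): its argument vanishes at ξ = 1/2, a logarithmic branch point, modulus 1/2.
Branch term (19/5)*log(1 - ξ/(7)): its argument vanishes at ξ = 7, a logarithmic branch point, modulus 7.
The radius of convergence is the smallest modulus among the singular points: 1/2.
List the singular points by increasing real part (a conjugate pair: the negative imaginary part first).

Radius of convergence at 0: 1/2.
At 1/2: a logarithmic branch point.
At 7: a logarithmic branch point.


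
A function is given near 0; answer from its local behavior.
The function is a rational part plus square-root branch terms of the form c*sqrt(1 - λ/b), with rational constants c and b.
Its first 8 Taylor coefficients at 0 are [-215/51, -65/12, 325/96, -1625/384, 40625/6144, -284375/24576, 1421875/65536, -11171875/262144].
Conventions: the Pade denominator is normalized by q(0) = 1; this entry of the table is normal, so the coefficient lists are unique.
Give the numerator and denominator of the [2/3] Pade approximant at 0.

The Pade approximant has numerator coefficients [-215/51, -1669835/112098, -42141875/3587136]; denominator coefficients [1, 9885/4396, 49275/70336, -27625/281344].

Taylor coefficients needed (read off): a_0 = -215/51, a_1 = -65/12, a_2 = 325/96, a_3 = -1625/384, a_4 = 40625/6144, a_5 = -284375/24576.
Write the denominator as Q(λ) = 1 + q1*λ + q2*λ^2 + q3*λ^3. Requiring Q*f - P = O(λ^6) with deg P <= 2 kills the coefficients of λ^3..λ^5 in Q*f:
  λ^3: a_3 + q1*a_2 + q2*a_1 + q3*a_0 = 0, i.e. -1625/384 + (325/96)*q1 + (-65/12)*q2 + (-215/51)*q3 = 0.
  λ^4: a_4 + q1*a_3 + q2*a_2 + q3*a_1 = 0, i.e. 40625/6144 + (-1625/384)*q1 + (325/96)*q2 + (-65/12)*q3 = 0.
  λ^5: a_5 + q1*a_4 + q2*a_3 + q3*a_2 = 0, i.e. -284375/24576 + (40625/6144)*q1 + (-1625/384)*q2 + (325/96)*q3 = 0.
Solving this linear system: q1 = 9885/4396, q2 = 49275/70336, q3 = -27625/281344.
The numerator is Q*f truncated at degree 2: P0 = a_0 = -215/51; P1 = a_1 + q1*a_0 = -1669835/112098; P2 = a_2 + q1*a_1 + q2*a_0 = -42141875/3587136.


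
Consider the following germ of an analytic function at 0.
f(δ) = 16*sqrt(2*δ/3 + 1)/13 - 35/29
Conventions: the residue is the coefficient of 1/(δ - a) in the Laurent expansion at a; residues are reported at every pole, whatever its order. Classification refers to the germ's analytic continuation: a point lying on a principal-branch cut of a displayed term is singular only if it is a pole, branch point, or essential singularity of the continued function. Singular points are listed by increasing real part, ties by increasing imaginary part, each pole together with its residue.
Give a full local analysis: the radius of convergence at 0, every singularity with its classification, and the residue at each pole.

Radius of convergence at 0: 3/2.
At -3/2: an algebraic (square-root) branch point.

Branch term (16/13)*sqrt(1 - δ/(-3/2)): its argument vanishes at δ = -3/2, a square-root branch point, modulus 3/2.
The radius of convergence is the smallest modulus among the singular points: 3/2.


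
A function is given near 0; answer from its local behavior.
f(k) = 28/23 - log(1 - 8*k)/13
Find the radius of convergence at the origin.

The radius of convergence is 1/8.

Branch term (-1/13)*log(1 - k/(1/8)): its argument vanishes at k = 1/8, a logarithmic branch point, modulus 1/8.
The radius of convergence is the smallest modulus among the singular points: 1/8.


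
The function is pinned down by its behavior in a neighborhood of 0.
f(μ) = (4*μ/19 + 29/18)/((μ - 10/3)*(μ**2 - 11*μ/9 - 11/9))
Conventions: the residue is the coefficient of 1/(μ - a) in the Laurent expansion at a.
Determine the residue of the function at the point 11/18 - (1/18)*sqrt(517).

The factor μ**2 - 11*μ/9 - 11/9 splits as (μ - a)(μ - a') with a = 11/18 - (1/18)*sqrt(517), a' = 11/18 + (1/18)*sqrt(517). At the order-1 pole a set g(μ) = (μ - a)*f(μ) = [(4*μ/19 + 29/18)/(μ - 10/3)] / (μ - a').
Simple pole: residue = g(a) at a = 11/18 - (1/18)*sqrt(517), which is -2373/11932 + (93669/6168844)*sqrt(517).

The residue is -2373/11932 + (93669/6168844)*sqrt(517).


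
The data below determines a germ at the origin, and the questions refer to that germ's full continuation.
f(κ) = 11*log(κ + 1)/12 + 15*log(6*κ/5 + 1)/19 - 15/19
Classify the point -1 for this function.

The term (11/12)*log(1 - κ/(-1)) has argument 1 - -1/(-1) = 0 at -1: a logarithmic (infinitely-sheeted) branch point; the remaining terms are analytic or single-valued there.

The point is a logarithmic branch point.


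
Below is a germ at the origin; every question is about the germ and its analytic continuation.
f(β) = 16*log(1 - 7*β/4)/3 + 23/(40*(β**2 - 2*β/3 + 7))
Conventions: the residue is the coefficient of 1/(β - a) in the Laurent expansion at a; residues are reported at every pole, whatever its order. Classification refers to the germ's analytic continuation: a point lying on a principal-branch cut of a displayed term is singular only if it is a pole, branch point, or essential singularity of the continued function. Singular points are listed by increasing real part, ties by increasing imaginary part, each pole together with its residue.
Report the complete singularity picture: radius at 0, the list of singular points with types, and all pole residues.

Denominator factor (β**2 - 2*β/3 + 7): discriminant -248/9, complex-conjugate roots (1/3) + ((1/3)*sqrt(62))*i and (1/3) - ((1/3)*sqrt(62))*i; poles of order 1, moduli sqrt(7) and sqrt(7).
Branch term (16/3)*log(1 - β/(4/7)): its argument vanishes at β = 4/7, a logarithmic branch point, modulus 4/7.
The radius of convergence is the smallest modulus among the singular points: 4/7.
The branch term is analytic at (1/3) - ((1/3)*sqrt(62))*i and contributes nothing to the residue; only the rational part matters.
The factor β**2 - 2*β/3 + 7 splits as (β - a)(β - a') with a = (1/3) - ((1/3)*sqrt(62))*i, a' = (1/3) + ((1/3)*sqrt(62))*i. At the order-1 pole a set g(β) = (β - a)*(rational part) = [23/40] / (β - a').
Simple pole: residue = g(a) at a = (1/3) - ((1/3)*sqrt(62))*i, which is ((69/4960)*sqrt(62))*i.
The branch term is analytic at (1/3) + ((1/3)*sqrt(62))*i and contributes nothing to the residue; only the rational part matters.
The factor β**2 - 2*β/3 + 7 splits as (β - a)(β - a') with a = (1/3) + ((1/3)*sqrt(62))*i, a' = (1/3) - ((1/3)*sqrt(62))*i. At the order-1 pole a set g(β) = (β - a)*(rational part) = [23/40] / (β - a').
Simple pole: residue = g(a) at a = (1/3) + ((1/3)*sqrt(62))*i, which is -((69/4960)*sqrt(62))*i.
List the singular points by increasing real part (a conjugate pair: the negative imaginary part first).

Radius of convergence at 0: 4/7.
At (1/3) - ((1/3)*sqrt(62))*i: a pole of order 1; residue ((69/4960)*sqrt(62))*i.
At (1/3) + ((1/3)*sqrt(62))*i: a pole of order 1; residue -((69/4960)*sqrt(62))*i.
At 4/7: a logarithmic branch point.


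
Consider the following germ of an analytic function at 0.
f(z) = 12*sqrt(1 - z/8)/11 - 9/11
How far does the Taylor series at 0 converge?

The radius of convergence is 8.

Branch term (12/11)*sqrt(1 - z/(8)): its argument vanishes at z = 8, a square-root branch point, modulus 8.
The radius of convergence is the smallest modulus among the singular points: 8.


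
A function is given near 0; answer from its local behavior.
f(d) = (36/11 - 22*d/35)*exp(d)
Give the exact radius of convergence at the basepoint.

The radius of convergence is infinite.

The factor exp(d) is entire and contributes no finite singular point.
The polynomial part has no poles.
No finite singular points: the Taylor series at 0 converges everywhere.


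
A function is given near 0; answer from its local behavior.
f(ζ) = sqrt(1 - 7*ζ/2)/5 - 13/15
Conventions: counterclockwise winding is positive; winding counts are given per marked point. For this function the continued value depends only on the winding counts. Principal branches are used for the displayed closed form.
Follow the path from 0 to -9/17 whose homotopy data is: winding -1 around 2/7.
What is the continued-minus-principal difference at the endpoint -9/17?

Continued minus principal equals -(1/85)*sqrt(3298).

The rational part is single-valued and drops out of the difference; each branch term changes only by its own monodromy.
(1/5)*sqrt(1 - ζ/(2/7)): winding -1 is odd, the square root flips sign, contributing -2*(1/5)*sqrt(1 - (-9/17)/(2/7)) = -2*(1/5)*sqrt(97/34) = -(1/85)*sqrt(3298).
Summing the contributions at ζ = -9/17 gives -(1/85)*sqrt(3298).


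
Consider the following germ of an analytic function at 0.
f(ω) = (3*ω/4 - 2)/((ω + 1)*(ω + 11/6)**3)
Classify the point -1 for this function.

The point is a pole of order 1.

The denominator factor ω + 1 vanishes at -1 and appears to the power 1; the numerator there equals -11/4, nonzero, and no other factor vanishes.
Hence a pole whose order is the multiplicity, 1.


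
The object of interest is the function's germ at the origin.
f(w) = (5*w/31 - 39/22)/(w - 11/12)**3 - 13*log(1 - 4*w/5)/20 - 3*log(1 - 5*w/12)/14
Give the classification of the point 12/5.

The point is a logarithmic branch point.

The term (-3/14)*log(1 - w/(12/5)) has argument 1 - 12/5/(12/5) = 0 at 12/5: a logarithmic (infinitely-sheeted) branch point; the remaining terms are analytic or single-valued there.


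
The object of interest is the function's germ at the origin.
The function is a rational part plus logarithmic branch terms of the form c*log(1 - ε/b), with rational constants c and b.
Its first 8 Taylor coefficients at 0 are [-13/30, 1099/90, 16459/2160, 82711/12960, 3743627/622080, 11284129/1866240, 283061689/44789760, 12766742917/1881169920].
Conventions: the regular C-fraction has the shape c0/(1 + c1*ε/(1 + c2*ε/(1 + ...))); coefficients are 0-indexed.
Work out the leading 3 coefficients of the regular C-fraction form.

Taylor coefficients (read off): a_0 = -13/30, a_1 = 1099/90, a_2 = 16459/2160.
c0 = a_0 = -13/30. Peel one level at a time: if S = 1 + c*ε/S' with S'(0) = 1, then c is the ε-coefficient of S and S' = c*ε/(S - 1).
S_1 = c0/f = 1 + (1099/39)*ε + (1097375/1352)*ε^2 + ...; c1 = 1099/39.
S_2 = c1*ε/(S_1 - 1) = 1 + (-3292125/114296)*ε + ...; c2 = -3292125/114296.

The regular C-fraction coefficients are [-13/30, 1099/39, -3292125/114296].


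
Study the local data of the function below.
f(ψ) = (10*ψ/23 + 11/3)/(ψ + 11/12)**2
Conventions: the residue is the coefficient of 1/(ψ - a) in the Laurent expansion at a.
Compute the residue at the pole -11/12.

The residue is 10/23.

At the order-2 pole -11/12 set g(ψ) = (ψ - (-11/12))^2*f(ψ) = 10*ψ/23 + 11/3.
Order-2 pole: residue = g'(a); g'(-11/12) = 10/23, so the residue is 10/23.


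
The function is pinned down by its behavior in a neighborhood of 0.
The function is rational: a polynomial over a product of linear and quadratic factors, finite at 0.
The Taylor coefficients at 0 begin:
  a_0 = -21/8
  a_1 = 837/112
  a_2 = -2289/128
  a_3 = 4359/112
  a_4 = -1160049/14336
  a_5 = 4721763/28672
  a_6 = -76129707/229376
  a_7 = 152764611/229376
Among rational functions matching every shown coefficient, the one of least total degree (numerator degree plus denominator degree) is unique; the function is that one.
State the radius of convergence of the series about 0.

The radius of convergence is 1/2.

No rational of total degree below 5 reproduces all 8 coefficients; solving the [2/3] Pade equations on them gives f(ν) = (-23*ν**2/24 - 32*ν/21 - 7/3)/((ν + 1/2)*(ν + 4/3)**2), whose expansion matches every shown term.
Denominator factor (ν + 1/2): pole of order 1 at -1/2, modulus 1/2.
Denominator factor (ν + 4/3)^2: pole of order 2 at -4/3, modulus 4/3.
The radius of convergence is the smallest modulus among the singular points: 1/2.


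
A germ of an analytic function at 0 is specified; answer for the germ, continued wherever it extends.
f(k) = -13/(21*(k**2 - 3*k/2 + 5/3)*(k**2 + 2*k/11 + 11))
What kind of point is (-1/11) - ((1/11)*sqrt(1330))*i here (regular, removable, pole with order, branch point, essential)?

The point is a pole of order 1.

The denominator factor k**2 + 2*k/11 + 11 vanishes at (-1/11) - ((1/11)*sqrt(1330))*i and appears to the power 1; the numerator there equals -13/21, nonzero, and no other factor vanishes.
Hence a pole whose order is the multiplicity, 1.


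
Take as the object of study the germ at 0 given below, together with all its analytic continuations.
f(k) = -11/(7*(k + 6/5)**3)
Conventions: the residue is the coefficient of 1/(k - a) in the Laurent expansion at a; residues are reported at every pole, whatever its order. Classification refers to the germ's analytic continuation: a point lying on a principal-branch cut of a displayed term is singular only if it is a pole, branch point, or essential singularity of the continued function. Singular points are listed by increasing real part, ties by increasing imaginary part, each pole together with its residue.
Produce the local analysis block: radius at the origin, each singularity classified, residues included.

Denominator factor (k + 6/5)^3: pole of order 3 at -6/5, modulus 6/5.
The radius of convergence is the smallest modulus among the singular points: 6/5.
At the order-3 pole -6/5 set g(k) = (k - (-6/5))^3*f(k) = -11/7.
Order-3 pole: residue = g''(a)/2; g''(-6/5) = 0, so the residue is 0.

Radius of convergence at 0: 6/5.
At -6/5: a pole of order 3; residue 0.


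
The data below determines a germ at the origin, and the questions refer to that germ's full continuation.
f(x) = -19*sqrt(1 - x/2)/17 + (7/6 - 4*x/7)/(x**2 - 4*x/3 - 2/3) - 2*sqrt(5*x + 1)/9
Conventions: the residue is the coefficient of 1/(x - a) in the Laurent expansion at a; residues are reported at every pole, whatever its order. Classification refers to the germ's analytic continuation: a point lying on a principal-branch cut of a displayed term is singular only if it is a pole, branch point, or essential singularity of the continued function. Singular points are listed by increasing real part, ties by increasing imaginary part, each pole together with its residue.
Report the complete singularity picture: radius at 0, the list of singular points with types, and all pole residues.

Denominator factor (x**2 - 4*x/3 - 2/3): discriminant 40/9, real irrational roots 2/3 + (1/3)*sqrt(10) and 2/3 - (1/3)*sqrt(10); poles of order 1, moduli 2/3 + (1/3)*sqrt(10) and -2/3 + (1/3)*sqrt(10).
Branch term (-2/9)*sqrt(1 - x/(-1/5)): its argument vanishes at x = -1/5, a square-root branch point, modulus 1/5.
Branch term (-19/17)*sqrt(1 - x/(2)): its argument vanishes at x = 2, a square-root branch point, modulus 2.
The radius of convergence is the smallest modulus among the singular points: 1/5.
The branch terms are analytic at 2/3 - (1/3)*sqrt(10) and contribute nothing to the residue; only the rational part matters.
The factor x**2 - 4*x/3 - 2/3 splits as (x - a)(x - a') with a = 2/3 - (1/3)*sqrt(10), a' = 2/3 + (1/3)*sqrt(10). At the order-1 pole a set g(x) = (x - a)*(rational part) = [7/6 - 4*x/7] / (x - a').
Simple pole: residue = g(a) at a = 2/3 - (1/3)*sqrt(10), which is -2/7 - (33/280)*sqrt(10).
The branch terms are analytic at 2/3 + (1/3)*sqrt(10) and contribute nothing to the residue; only the rational part matters.
The factor x**2 - 4*x/3 - 2/3 splits as (x - a)(x - a') with a = 2/3 + (1/3)*sqrt(10), a' = 2/3 - (1/3)*sqrt(10). At the order-1 pole a set g(x) = (x - a)*(rational part) = [7/6 - 4*x/7] / (x - a').
Simple pole: residue = g(a) at a = 2/3 + (1/3)*sqrt(10), which is -2/7 + (33/280)*sqrt(10).
List the singular points by increasing real part (a conjugate pair: the negative imaginary part first).

Radius of convergence at 0: 1/5.
At 2/3 - (1/3)*sqrt(10): a pole of order 1; residue -2/7 - (33/280)*sqrt(10).
At -1/5: an algebraic (square-root) branch point.
At 2/3 + (1/3)*sqrt(10): a pole of order 1; residue -2/7 + (33/280)*sqrt(10).
At 2: an algebraic (square-root) branch point.


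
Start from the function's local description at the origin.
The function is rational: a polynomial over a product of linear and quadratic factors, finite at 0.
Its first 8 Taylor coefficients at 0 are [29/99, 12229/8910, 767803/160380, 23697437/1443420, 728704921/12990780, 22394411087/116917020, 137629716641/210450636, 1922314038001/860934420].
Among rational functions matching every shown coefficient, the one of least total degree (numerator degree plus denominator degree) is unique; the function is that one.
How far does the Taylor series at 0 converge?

The radius of convergence is 1 - (1/2)*sqrt(2).

No rational of total degree below 5 reproduces all 8 coefficients; solving the [2/3] Pade equations on them gives f(τ) = (-17*τ**2/40 + 21*τ/20 + 29/22)/((τ + 9)*(τ**2 - 2*τ + 1/2)), whose expansion matches every shown term.
Denominator factor (τ + 9): pole of order 1 at -9, modulus 9.
Denominator factor (τ**2 - 2*τ + 1/2): discriminant 2, real irrational roots 1 + (1/2)*sqrt(2) and 1 - (1/2)*sqrt(2); poles of order 1, moduli 1 + (1/2)*sqrt(2) and 1 - (1/2)*sqrt(2).
The radius of convergence is the smallest modulus among the singular points: 1 - (1/2)*sqrt(2).


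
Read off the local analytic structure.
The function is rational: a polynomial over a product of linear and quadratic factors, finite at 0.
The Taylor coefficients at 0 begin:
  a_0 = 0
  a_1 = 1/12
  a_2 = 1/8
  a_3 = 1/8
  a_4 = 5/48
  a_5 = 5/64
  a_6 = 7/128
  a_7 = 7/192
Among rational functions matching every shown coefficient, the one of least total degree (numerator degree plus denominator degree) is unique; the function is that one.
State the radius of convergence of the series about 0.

The radius of convergence is 2.

No rational of total degree below 4 reproduces all 8 coefficients; solving the [1/3] Pade equations on them gives f(ξ) = -2*ξ/(3*(ξ - 2)**3), whose expansion matches every shown term.
Denominator factor (ξ - 2)^3: pole of order 3 at 2, modulus 2.
The radius of convergence is the smallest modulus among the singular points: 2.


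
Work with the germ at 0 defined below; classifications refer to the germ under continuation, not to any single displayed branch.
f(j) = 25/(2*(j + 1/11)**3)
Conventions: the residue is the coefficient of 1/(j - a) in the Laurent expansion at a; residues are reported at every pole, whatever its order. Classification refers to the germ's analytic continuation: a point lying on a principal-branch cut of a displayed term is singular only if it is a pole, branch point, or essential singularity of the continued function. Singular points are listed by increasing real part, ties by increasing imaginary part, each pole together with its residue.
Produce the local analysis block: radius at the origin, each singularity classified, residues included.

Radius of convergence at 0: 1/11.
At -1/11: a pole of order 3; residue 0.

Denominator factor (j + 1/11)^3: pole of order 3 at -1/11, modulus 1/11.
The radius of convergence is the smallest modulus among the singular points: 1/11.
At the order-3 pole -1/11 set g(j) = (j - (-1/11))^3*f(j) = 25/2.
Order-3 pole: residue = g''(a)/2; g''(-1/11) = 0, so the residue is 0.


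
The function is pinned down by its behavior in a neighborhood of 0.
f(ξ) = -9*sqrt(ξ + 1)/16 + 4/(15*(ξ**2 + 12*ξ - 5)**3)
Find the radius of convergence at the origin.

Denominator factor (ξ**2 + 12*ξ - 5)^3: discriminant 164, real irrational roots -6 + sqrt(41) and -6 - sqrt(41); poles of order 3, moduli -6 + sqrt(41) and 6 + sqrt(41).
Branch term (-9/16)*sqrt(1 - ξ/(-1)): its argument vanishes at ξ = -1, a square-root branch point, modulus 1.
The radius of convergence is the smallest modulus among the singular points: -6 + sqrt(41).

The radius of convergence is -6 + sqrt(41).


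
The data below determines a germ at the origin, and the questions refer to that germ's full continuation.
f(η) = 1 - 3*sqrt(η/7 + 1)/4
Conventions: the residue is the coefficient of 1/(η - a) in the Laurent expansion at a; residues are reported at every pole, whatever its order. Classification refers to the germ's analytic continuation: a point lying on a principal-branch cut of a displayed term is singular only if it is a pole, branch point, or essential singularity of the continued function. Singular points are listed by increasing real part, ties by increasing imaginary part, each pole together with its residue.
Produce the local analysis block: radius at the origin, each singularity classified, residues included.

Branch term (-3/4)*sqrt(1 - η/(-7)): its argument vanishes at η = -7, a square-root branch point, modulus 7.
The radius of convergence is the smallest modulus among the singular points: 7.

Radius of convergence at 0: 7.
At -7: an algebraic (square-root) branch point.
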